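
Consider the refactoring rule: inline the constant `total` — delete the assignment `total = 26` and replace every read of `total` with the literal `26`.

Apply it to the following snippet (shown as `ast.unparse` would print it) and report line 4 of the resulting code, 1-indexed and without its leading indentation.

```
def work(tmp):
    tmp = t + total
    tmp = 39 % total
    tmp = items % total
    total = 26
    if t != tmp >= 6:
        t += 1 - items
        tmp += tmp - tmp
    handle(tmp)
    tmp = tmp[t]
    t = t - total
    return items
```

tmp = items % 26

Transformed code:
def work(tmp):
    tmp = t + 26
    tmp = 39 % 26
    tmp = items % 26
    if t != tmp >= 6:
        t += 1 - items
        tmp += tmp - tmp
    handle(tmp)
    tmp = tmp[t]
    t = t - 26
    return items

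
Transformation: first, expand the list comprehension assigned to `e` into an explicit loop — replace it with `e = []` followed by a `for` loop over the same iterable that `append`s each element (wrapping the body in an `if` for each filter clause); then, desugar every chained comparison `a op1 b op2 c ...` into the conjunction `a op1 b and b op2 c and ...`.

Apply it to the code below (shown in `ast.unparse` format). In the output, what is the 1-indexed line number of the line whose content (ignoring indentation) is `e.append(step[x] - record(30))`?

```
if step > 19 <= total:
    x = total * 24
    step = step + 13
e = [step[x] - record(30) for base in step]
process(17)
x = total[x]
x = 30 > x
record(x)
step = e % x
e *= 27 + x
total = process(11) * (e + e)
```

6

Transformed code:
if step > 19 and 19 <= total:
    x = total * 24
    step = step + 13
e = []
for base in step:
    e.append(step[x] - record(30))
process(17)
x = total[x]
x = 30 > x
record(x)
step = e % x
e *= 27 + x
total = process(11) * (e + e)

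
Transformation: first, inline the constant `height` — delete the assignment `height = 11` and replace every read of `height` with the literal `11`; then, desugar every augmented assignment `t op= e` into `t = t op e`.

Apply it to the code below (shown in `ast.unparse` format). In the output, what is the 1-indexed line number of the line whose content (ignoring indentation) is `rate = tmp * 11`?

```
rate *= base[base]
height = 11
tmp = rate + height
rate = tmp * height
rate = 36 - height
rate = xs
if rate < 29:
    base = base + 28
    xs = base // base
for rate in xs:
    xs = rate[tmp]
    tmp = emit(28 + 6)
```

Transformed code:
rate = rate * base[base]
tmp = rate + 11
rate = tmp * 11
rate = 36 - 11
rate = xs
if rate < 29:
    base = base + 28
    xs = base // base
for rate in xs:
    xs = rate[tmp]
    tmp = emit(28 + 6)

3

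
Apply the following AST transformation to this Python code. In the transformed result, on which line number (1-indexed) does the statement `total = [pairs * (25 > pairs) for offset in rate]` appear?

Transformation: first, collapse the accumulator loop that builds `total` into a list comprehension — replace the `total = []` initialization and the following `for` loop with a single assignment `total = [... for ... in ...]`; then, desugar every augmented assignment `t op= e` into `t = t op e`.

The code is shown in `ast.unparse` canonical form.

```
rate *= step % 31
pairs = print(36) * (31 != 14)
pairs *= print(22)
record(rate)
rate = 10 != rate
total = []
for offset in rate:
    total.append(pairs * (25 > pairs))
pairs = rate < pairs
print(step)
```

6

Transformed code:
rate = rate * (step % 31)
pairs = print(36) * (31 != 14)
pairs = pairs * print(22)
record(rate)
rate = 10 != rate
total = [pairs * (25 > pairs) for offset in rate]
pairs = rate < pairs
print(step)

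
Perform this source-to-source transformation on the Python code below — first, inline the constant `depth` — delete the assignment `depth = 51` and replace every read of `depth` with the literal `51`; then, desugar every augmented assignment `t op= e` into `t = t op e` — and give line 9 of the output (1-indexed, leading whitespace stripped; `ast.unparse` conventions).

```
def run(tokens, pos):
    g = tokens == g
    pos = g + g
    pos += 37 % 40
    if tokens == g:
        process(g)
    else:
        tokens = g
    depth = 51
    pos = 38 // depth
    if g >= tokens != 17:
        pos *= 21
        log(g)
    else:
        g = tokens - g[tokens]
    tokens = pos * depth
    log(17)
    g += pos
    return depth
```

Transformed code:
def run(tokens, pos):
    g = tokens == g
    pos = g + g
    pos = pos + 37 % 40
    if tokens == g:
        process(g)
    else:
        tokens = g
    pos = 38 // 51
    if g >= tokens != 17:
        pos = pos * 21
        log(g)
    else:
        g = tokens - g[tokens]
    tokens = pos * 51
    log(17)
    g = g + pos
    return 51

pos = 38 // 51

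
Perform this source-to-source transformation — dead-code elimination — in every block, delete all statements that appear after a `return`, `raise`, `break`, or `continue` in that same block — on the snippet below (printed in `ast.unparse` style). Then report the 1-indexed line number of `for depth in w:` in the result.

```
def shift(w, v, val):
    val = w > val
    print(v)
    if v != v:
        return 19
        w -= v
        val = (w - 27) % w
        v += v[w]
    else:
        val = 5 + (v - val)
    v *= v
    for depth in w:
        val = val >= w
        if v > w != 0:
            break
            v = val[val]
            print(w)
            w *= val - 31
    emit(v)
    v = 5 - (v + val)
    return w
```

Transformed code:
def shift(w, v, val):
    val = w > val
    print(v)
    if v != v:
        return 19
    else:
        val = 5 + (v - val)
    v *= v
    for depth in w:
        val = val >= w
        if v > w != 0:
            break
    emit(v)
    v = 5 - (v + val)
    return w

9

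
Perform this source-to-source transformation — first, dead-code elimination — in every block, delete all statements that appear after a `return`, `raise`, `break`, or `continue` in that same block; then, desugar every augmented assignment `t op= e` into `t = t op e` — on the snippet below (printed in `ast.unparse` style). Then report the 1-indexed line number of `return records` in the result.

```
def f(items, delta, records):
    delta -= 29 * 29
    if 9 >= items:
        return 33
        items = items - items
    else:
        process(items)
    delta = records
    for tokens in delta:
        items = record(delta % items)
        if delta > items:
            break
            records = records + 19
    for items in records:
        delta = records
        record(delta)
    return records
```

Transformed code:
def f(items, delta, records):
    delta = delta - 29 * 29
    if 9 >= items:
        return 33
    else:
        process(items)
    delta = records
    for tokens in delta:
        items = record(delta % items)
        if delta > items:
            break
    for items in records:
        delta = records
        record(delta)
    return records

15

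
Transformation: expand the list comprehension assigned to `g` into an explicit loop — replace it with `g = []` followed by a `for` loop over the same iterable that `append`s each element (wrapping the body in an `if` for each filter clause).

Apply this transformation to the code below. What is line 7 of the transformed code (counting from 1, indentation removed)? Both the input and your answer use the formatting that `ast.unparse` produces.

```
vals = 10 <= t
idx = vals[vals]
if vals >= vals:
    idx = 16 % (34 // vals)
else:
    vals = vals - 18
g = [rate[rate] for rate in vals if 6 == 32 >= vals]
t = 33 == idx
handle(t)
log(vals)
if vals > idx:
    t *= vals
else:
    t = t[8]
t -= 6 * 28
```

Transformed code:
vals = 10 <= t
idx = vals[vals]
if vals >= vals:
    idx = 16 % (34 // vals)
else:
    vals = vals - 18
g = []
for rate in vals:
    if 6 == 32 >= vals:
        g.append(rate[rate])
t = 33 == idx
handle(t)
log(vals)
if vals > idx:
    t *= vals
else:
    t = t[8]
t -= 6 * 28

g = []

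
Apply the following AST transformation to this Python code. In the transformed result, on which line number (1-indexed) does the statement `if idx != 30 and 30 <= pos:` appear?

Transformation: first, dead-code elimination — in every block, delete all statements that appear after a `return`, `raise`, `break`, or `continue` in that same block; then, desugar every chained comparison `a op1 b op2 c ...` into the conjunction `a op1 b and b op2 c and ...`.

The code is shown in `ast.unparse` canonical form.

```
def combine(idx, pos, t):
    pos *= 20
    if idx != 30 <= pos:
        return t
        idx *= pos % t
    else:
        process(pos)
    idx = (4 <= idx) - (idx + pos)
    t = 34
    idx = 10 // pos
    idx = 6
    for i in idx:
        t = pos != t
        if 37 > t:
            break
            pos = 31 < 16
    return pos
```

Transformed code:
def combine(idx, pos, t):
    pos *= 20
    if idx != 30 and 30 <= pos:
        return t
    else:
        process(pos)
    idx = (4 <= idx) - (idx + pos)
    t = 34
    idx = 10 // pos
    idx = 6
    for i in idx:
        t = pos != t
        if 37 > t:
            break
    return pos

3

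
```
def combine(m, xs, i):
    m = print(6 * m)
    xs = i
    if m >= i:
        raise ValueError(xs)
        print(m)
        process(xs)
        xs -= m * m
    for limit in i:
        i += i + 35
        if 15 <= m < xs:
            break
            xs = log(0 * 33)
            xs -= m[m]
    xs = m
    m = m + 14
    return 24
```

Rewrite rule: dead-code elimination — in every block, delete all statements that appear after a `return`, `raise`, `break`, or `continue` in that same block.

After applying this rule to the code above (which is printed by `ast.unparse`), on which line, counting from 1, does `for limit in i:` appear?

6

Transformed code:
def combine(m, xs, i):
    m = print(6 * m)
    xs = i
    if m >= i:
        raise ValueError(xs)
    for limit in i:
        i += i + 35
        if 15 <= m < xs:
            break
    xs = m
    m = m + 14
    return 24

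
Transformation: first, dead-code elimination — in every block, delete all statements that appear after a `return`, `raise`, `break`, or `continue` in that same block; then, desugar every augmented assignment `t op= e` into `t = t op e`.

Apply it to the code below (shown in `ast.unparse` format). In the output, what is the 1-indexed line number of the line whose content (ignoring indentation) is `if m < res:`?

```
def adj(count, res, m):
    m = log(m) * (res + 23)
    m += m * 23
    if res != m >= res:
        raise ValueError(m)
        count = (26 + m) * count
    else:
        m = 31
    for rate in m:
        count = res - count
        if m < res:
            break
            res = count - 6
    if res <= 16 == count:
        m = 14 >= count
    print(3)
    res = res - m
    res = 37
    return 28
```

Transformed code:
def adj(count, res, m):
    m = log(m) * (res + 23)
    m = m + m * 23
    if res != m >= res:
        raise ValueError(m)
    else:
        m = 31
    for rate in m:
        count = res - count
        if m < res:
            break
    if res <= 16 == count:
        m = 14 >= count
    print(3)
    res = res - m
    res = 37
    return 28

10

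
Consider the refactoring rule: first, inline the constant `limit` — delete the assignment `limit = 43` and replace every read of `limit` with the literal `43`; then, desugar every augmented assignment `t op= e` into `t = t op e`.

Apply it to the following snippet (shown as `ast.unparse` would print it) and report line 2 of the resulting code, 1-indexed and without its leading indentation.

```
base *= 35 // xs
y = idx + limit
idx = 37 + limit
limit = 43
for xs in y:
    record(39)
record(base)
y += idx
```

y = idx + 43

Transformed code:
base = base * (35 // xs)
y = idx + 43
idx = 37 + 43
for xs in y:
    record(39)
record(base)
y = y + idx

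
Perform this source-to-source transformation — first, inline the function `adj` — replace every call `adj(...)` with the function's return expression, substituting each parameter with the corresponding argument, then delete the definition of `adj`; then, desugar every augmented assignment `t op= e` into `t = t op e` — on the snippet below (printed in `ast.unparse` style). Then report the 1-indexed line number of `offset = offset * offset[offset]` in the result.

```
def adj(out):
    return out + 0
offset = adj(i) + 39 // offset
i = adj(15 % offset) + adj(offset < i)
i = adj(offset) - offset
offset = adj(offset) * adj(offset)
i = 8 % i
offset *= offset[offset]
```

Transformed code:
offset = i + 0 + 39 // offset
i = 15 % offset + 0 + ((offset < i) + 0)
i = offset + 0 - offset
offset = (offset + 0) * (offset + 0)
i = 8 % i
offset = offset * offset[offset]

6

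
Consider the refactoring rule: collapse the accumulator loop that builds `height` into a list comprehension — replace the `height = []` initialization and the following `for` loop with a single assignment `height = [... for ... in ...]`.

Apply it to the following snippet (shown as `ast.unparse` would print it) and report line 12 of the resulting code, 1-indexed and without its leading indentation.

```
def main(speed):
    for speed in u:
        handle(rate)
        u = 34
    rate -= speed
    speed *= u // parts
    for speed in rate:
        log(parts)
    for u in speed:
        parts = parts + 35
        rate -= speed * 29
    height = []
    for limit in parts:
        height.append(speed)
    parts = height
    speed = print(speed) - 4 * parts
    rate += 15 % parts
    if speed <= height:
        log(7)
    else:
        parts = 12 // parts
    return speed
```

height = [speed for limit in parts]

Transformed code:
def main(speed):
    for speed in u:
        handle(rate)
        u = 34
    rate -= speed
    speed *= u // parts
    for speed in rate:
        log(parts)
    for u in speed:
        parts = parts + 35
        rate -= speed * 29
    height = [speed for limit in parts]
    parts = height
    speed = print(speed) - 4 * parts
    rate += 15 % parts
    if speed <= height:
        log(7)
    else:
        parts = 12 // parts
    return speed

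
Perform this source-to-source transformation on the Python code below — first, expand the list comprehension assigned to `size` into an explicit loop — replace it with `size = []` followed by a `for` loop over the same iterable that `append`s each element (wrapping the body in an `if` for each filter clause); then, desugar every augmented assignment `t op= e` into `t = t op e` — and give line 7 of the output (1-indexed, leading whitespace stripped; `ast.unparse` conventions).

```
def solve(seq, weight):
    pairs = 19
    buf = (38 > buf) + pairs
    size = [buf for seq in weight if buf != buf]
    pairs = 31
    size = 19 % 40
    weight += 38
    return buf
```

Transformed code:
def solve(seq, weight):
    pairs = 19
    buf = (38 > buf) + pairs
    size = []
    for seq in weight:
        if buf != buf:
            size.append(buf)
    pairs = 31
    size = 19 % 40
    weight = weight + 38
    return buf

size.append(buf)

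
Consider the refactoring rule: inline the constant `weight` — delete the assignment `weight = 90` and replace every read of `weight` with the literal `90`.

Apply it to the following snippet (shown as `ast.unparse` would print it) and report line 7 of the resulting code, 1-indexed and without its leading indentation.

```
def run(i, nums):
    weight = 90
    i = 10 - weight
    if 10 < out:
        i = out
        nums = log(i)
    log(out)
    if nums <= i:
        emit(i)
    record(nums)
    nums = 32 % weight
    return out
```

Transformed code:
def run(i, nums):
    i = 10 - 90
    if 10 < out:
        i = out
        nums = log(i)
    log(out)
    if nums <= i:
        emit(i)
    record(nums)
    nums = 32 % 90
    return out

if nums <= i:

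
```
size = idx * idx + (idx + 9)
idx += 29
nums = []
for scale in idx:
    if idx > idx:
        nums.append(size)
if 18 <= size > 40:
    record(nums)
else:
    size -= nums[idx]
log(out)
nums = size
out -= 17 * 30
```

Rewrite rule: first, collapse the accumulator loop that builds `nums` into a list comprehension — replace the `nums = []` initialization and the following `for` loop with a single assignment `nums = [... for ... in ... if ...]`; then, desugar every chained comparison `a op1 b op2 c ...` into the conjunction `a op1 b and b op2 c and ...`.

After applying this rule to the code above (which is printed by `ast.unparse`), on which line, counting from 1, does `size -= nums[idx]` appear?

7

Transformed code:
size = idx * idx + (idx + 9)
idx += 29
nums = [size for scale in idx if idx > idx]
if 18 <= size and size > 40:
    record(nums)
else:
    size -= nums[idx]
log(out)
nums = size
out -= 17 * 30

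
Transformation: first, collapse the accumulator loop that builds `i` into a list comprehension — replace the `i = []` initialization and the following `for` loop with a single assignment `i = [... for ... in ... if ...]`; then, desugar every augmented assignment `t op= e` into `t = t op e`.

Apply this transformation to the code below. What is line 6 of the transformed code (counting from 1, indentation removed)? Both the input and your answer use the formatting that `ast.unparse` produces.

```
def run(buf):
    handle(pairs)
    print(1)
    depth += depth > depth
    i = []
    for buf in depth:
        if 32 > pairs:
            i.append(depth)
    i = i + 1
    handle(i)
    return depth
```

i = i + 1

Transformed code:
def run(buf):
    handle(pairs)
    print(1)
    depth = depth + (depth > depth)
    i = [depth for buf in depth if 32 > pairs]
    i = i + 1
    handle(i)
    return depth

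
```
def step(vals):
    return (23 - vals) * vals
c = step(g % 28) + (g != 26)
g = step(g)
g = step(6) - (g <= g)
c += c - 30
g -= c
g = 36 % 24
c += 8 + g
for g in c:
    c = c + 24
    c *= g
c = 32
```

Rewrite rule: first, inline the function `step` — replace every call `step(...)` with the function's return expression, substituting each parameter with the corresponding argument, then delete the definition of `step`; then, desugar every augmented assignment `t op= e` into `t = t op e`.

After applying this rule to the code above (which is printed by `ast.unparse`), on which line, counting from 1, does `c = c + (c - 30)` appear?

Transformed code:
c = (23 - g % 28) * (g % 28) + (g != 26)
g = (23 - g) * g
g = (23 - 6) * 6 - (g <= g)
c = c + (c - 30)
g = g - c
g = 36 % 24
c = c + (8 + g)
for g in c:
    c = c + 24
    c = c * g
c = 32

4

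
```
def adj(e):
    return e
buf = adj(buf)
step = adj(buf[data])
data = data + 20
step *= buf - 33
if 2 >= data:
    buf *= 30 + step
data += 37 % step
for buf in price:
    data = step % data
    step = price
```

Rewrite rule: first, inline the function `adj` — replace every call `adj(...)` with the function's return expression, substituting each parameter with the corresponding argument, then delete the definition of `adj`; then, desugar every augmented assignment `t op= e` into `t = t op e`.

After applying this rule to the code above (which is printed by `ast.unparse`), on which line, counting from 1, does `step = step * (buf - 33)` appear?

4

Transformed code:
buf = buf
step = buf[data]
data = data + 20
step = step * (buf - 33)
if 2 >= data:
    buf = buf * (30 + step)
data = data + 37 % step
for buf in price:
    data = step % data
    step = price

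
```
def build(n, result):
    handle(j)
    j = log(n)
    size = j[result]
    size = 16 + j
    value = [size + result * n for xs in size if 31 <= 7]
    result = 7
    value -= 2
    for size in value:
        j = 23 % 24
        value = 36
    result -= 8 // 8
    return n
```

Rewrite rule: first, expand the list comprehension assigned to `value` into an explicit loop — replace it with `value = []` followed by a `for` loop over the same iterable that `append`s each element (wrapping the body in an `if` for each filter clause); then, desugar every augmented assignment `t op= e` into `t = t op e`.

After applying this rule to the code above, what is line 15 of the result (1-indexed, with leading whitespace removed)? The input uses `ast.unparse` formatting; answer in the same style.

result = result - 8 // 8

Transformed code:
def build(n, result):
    handle(j)
    j = log(n)
    size = j[result]
    size = 16 + j
    value = []
    for xs in size:
        if 31 <= 7:
            value.append(size + result * n)
    result = 7
    value = value - 2
    for size in value:
        j = 23 % 24
        value = 36
    result = result - 8 // 8
    return n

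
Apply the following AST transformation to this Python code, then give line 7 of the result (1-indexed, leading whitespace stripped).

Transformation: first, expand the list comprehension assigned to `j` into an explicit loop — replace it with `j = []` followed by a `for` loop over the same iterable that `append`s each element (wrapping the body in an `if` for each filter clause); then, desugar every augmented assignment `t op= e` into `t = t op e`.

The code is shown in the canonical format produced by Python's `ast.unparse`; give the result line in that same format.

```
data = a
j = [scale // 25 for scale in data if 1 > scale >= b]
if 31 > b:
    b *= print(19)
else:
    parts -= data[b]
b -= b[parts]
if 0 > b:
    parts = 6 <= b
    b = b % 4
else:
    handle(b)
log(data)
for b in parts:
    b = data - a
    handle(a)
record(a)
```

b = b * print(19)

Transformed code:
data = a
j = []
for scale in data:
    if 1 > scale >= b:
        j.append(scale // 25)
if 31 > b:
    b = b * print(19)
else:
    parts = parts - data[b]
b = b - b[parts]
if 0 > b:
    parts = 6 <= b
    b = b % 4
else:
    handle(b)
log(data)
for b in parts:
    b = data - a
    handle(a)
record(a)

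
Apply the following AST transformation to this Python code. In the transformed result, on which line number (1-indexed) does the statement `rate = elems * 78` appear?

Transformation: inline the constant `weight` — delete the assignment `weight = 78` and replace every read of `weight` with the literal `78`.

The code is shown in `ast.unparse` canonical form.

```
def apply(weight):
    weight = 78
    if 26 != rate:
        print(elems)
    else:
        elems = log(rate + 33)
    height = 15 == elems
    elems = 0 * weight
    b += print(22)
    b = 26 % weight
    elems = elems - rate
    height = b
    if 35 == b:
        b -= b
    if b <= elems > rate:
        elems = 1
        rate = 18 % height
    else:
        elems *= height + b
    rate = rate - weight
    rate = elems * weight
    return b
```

20

Transformed code:
def apply(weight):
    if 26 != rate:
        print(elems)
    else:
        elems = log(rate + 33)
    height = 15 == elems
    elems = 0 * 78
    b += print(22)
    b = 26 % 78
    elems = elems - rate
    height = b
    if 35 == b:
        b -= b
    if b <= elems > rate:
        elems = 1
        rate = 18 % height
    else:
        elems *= height + b
    rate = rate - 78
    rate = elems * 78
    return b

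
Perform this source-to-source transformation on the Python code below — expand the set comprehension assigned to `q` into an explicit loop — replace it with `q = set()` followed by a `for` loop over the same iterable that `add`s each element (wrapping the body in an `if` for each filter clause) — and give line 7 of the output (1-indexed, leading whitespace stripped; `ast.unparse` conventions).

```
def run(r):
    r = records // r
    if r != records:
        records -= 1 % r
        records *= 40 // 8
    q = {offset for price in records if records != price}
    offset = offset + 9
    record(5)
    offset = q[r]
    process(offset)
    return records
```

Transformed code:
def run(r):
    r = records // r
    if r != records:
        records -= 1 % r
        records *= 40 // 8
    q = set()
    for price in records:
        if records != price:
            q.add(offset)
    offset = offset + 9
    record(5)
    offset = q[r]
    process(offset)
    return records

for price in records:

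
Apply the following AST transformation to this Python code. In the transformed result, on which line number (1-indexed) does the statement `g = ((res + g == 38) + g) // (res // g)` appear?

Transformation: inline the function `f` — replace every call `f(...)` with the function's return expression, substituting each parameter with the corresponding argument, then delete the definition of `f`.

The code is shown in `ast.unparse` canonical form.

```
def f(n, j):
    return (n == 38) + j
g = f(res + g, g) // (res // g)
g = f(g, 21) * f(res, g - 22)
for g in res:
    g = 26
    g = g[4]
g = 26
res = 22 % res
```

Transformed code:
g = ((res + g == 38) + g) // (res // g)
g = ((g == 38) + 21) * ((res == 38) + (g - 22))
for g in res:
    g = 26
    g = g[4]
g = 26
res = 22 % res

1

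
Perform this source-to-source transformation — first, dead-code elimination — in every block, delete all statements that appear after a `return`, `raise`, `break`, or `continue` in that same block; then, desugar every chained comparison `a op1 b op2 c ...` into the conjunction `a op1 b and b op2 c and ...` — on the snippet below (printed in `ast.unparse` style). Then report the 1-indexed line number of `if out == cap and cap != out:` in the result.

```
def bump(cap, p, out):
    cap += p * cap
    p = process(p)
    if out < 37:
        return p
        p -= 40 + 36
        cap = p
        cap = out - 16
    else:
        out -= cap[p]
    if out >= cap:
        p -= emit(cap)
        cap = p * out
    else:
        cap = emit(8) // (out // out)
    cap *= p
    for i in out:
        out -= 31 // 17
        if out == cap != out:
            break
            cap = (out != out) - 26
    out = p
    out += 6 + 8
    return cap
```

16

Transformed code:
def bump(cap, p, out):
    cap += p * cap
    p = process(p)
    if out < 37:
        return p
    else:
        out -= cap[p]
    if out >= cap:
        p -= emit(cap)
        cap = p * out
    else:
        cap = emit(8) // (out // out)
    cap *= p
    for i in out:
        out -= 31 // 17
        if out == cap and cap != out:
            break
    out = p
    out += 6 + 8
    return cap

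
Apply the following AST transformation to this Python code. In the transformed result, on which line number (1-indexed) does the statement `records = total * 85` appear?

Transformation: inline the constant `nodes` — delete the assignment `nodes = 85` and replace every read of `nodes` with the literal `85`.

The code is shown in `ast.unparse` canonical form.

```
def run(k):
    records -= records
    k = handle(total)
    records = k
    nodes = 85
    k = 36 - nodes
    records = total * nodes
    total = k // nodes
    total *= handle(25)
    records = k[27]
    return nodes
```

Transformed code:
def run(k):
    records -= records
    k = handle(total)
    records = k
    k = 36 - 85
    records = total * 85
    total = k // 85
    total *= handle(25)
    records = k[27]
    return 85

6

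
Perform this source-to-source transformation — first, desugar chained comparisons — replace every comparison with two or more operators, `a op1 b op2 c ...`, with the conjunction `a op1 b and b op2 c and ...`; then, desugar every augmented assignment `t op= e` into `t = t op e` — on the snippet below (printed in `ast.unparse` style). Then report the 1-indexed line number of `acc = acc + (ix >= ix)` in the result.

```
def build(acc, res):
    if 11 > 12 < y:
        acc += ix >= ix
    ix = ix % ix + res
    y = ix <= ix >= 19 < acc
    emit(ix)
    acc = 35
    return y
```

3

Transformed code:
def build(acc, res):
    if 11 > 12 and 12 < y:
        acc = acc + (ix >= ix)
    ix = ix % ix + res
    y = ix <= ix and ix >= 19 and (19 < acc)
    emit(ix)
    acc = 35
    return y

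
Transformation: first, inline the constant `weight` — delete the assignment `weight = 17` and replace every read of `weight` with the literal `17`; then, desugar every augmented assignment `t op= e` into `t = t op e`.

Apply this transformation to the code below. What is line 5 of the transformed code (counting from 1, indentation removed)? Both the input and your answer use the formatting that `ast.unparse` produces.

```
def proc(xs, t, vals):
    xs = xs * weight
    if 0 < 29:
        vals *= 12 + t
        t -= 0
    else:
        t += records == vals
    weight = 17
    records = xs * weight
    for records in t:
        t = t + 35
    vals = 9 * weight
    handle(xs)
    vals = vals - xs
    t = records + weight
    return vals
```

t = t - 0

Transformed code:
def proc(xs, t, vals):
    xs = xs * 17
    if 0 < 29:
        vals = vals * (12 + t)
        t = t - 0
    else:
        t = t + (records == vals)
    records = xs * 17
    for records in t:
        t = t + 35
    vals = 9 * 17
    handle(xs)
    vals = vals - xs
    t = records + 17
    return vals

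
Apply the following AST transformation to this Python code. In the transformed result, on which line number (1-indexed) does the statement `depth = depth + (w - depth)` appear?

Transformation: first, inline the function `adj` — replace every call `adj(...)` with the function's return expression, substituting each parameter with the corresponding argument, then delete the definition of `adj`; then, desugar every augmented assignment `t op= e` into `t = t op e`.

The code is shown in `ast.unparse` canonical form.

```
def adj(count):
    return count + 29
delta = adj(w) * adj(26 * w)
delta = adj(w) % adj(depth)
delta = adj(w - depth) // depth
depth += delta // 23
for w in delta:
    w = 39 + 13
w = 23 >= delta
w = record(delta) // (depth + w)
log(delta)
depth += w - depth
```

Transformed code:
delta = (w + 29) * (26 * w + 29)
delta = (w + 29) % (depth + 29)
delta = (w - depth + 29) // depth
depth = depth + delta // 23
for w in delta:
    w = 39 + 13
w = 23 >= delta
w = record(delta) // (depth + w)
log(delta)
depth = depth + (w - depth)

10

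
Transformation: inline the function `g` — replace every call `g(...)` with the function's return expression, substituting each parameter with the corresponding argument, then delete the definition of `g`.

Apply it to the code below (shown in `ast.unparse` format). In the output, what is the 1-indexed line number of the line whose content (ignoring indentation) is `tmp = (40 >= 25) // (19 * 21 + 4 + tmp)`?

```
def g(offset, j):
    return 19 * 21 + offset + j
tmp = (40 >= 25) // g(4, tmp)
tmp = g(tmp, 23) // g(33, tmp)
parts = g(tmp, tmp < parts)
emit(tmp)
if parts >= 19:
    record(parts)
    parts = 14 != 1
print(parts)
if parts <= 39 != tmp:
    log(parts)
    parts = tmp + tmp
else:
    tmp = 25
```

Transformed code:
tmp = (40 >= 25) // (19 * 21 + 4 + tmp)
tmp = (19 * 21 + tmp + 23) // (19 * 21 + 33 + tmp)
parts = 19 * 21 + tmp + (tmp < parts)
emit(tmp)
if parts >= 19:
    record(parts)
    parts = 14 != 1
print(parts)
if parts <= 39 != tmp:
    log(parts)
    parts = tmp + tmp
else:
    tmp = 25

1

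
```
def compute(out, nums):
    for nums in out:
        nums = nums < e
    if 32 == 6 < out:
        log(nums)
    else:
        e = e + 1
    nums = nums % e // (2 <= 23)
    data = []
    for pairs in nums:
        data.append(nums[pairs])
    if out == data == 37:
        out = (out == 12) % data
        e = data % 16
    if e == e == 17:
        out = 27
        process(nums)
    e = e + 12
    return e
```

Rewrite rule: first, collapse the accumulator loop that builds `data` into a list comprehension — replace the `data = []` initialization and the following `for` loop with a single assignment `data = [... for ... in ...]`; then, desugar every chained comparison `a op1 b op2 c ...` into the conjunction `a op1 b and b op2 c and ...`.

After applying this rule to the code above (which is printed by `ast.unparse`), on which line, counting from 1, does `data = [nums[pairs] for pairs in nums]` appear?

Transformed code:
def compute(out, nums):
    for nums in out:
        nums = nums < e
    if 32 == 6 and 6 < out:
        log(nums)
    else:
        e = e + 1
    nums = nums % e // (2 <= 23)
    data = [nums[pairs] for pairs in nums]
    if out == data and data == 37:
        out = (out == 12) % data
        e = data % 16
    if e == e and e == 17:
        out = 27
        process(nums)
    e = e + 12
    return e

9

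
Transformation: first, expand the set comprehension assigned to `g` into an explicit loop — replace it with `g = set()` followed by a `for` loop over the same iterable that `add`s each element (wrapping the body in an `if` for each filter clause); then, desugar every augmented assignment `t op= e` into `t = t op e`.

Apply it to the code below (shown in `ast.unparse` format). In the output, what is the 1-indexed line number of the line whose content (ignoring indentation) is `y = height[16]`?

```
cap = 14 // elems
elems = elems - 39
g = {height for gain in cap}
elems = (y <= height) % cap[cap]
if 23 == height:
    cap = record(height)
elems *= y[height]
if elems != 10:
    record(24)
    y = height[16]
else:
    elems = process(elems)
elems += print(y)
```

Transformed code:
cap = 14 // elems
elems = elems - 39
g = set()
for gain in cap:
    g.add(height)
elems = (y <= height) % cap[cap]
if 23 == height:
    cap = record(height)
elems = elems * y[height]
if elems != 10:
    record(24)
    y = height[16]
else:
    elems = process(elems)
elems = elems + print(y)

12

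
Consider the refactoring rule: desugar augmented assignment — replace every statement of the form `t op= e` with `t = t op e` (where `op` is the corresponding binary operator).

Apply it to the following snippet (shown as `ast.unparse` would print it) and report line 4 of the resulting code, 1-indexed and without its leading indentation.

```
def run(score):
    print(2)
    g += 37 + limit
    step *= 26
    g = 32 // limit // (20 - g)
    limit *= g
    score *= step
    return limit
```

Transformed code:
def run(score):
    print(2)
    g = g + (37 + limit)
    step = step * 26
    g = 32 // limit // (20 - g)
    limit = limit * g
    score = score * step
    return limit

step = step * 26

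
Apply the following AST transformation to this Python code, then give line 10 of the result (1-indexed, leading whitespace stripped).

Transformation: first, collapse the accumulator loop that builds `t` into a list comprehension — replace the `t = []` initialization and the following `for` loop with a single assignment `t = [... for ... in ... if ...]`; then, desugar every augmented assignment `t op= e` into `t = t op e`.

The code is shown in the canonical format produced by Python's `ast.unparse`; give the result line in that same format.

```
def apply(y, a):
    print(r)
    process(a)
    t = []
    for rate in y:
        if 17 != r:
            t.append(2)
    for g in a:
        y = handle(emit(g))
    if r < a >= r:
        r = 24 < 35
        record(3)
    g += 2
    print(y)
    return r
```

Transformed code:
def apply(y, a):
    print(r)
    process(a)
    t = [2 for rate in y if 17 != r]
    for g in a:
        y = handle(emit(g))
    if r < a >= r:
        r = 24 < 35
        record(3)
    g = g + 2
    print(y)
    return r

g = g + 2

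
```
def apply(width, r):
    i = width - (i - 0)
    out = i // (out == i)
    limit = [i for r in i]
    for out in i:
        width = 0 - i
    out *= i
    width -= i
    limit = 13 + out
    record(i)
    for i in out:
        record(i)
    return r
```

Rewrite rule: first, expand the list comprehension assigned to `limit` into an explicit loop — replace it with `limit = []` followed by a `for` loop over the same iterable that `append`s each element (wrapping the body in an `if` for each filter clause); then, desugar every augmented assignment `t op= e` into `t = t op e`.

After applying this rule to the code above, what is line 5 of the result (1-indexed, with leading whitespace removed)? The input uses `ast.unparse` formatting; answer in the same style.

for r in i:

Transformed code:
def apply(width, r):
    i = width - (i - 0)
    out = i // (out == i)
    limit = []
    for r in i:
        limit.append(i)
    for out in i:
        width = 0 - i
    out = out * i
    width = width - i
    limit = 13 + out
    record(i)
    for i in out:
        record(i)
    return r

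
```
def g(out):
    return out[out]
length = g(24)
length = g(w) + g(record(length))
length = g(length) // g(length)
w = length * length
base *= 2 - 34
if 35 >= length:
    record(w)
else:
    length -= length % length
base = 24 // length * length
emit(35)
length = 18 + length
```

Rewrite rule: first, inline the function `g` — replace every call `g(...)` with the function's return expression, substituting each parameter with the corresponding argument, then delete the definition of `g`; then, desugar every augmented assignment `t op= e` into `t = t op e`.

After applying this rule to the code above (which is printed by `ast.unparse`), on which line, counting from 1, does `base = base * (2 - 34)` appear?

Transformed code:
length = 24[24]
length = w[w] + record(length)[record(length)]
length = length[length] // length[length]
w = length * length
base = base * (2 - 34)
if 35 >= length:
    record(w)
else:
    length = length - length % length
base = 24 // length * length
emit(35)
length = 18 + length

5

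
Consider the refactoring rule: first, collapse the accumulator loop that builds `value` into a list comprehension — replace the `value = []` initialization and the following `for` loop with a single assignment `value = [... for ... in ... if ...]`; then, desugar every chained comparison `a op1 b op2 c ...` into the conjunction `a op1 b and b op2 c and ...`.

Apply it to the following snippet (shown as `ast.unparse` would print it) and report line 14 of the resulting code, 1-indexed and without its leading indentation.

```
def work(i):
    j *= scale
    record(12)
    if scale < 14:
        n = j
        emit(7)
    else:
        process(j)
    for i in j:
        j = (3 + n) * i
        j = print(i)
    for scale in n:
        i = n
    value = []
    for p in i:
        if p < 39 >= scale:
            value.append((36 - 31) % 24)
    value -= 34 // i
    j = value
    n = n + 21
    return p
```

value = [(36 - 31) % 24 for p in i if p < 39 and 39 >= scale]

Transformed code:
def work(i):
    j *= scale
    record(12)
    if scale < 14:
        n = j
        emit(7)
    else:
        process(j)
    for i in j:
        j = (3 + n) * i
        j = print(i)
    for scale in n:
        i = n
    value = [(36 - 31) % 24 for p in i if p < 39 and 39 >= scale]
    value -= 34 // i
    j = value
    n = n + 21
    return p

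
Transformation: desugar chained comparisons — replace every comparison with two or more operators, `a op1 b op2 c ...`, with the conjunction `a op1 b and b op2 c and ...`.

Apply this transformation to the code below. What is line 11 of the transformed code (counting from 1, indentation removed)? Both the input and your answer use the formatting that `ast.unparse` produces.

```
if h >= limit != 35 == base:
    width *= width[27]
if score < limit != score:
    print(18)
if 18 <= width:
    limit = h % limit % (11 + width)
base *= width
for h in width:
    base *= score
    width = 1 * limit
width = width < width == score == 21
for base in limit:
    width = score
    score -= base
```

width = width < width and width == score and (score == 21)

Transformed code:
if h >= limit and limit != 35 and (35 == base):
    width *= width[27]
if score < limit and limit != score:
    print(18)
if 18 <= width:
    limit = h % limit % (11 + width)
base *= width
for h in width:
    base *= score
    width = 1 * limit
width = width < width and width == score and (score == 21)
for base in limit:
    width = score
    score -= base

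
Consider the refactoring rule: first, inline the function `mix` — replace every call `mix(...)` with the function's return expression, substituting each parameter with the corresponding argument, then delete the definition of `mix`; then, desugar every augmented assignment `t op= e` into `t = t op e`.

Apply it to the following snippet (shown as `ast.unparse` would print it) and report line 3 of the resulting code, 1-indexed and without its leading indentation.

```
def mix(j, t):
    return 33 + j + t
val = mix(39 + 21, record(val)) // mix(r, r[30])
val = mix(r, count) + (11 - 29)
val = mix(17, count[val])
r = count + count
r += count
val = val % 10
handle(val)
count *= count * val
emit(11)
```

Transformed code:
val = (33 + (39 + 21) + record(val)) // (33 + r + r[30])
val = 33 + r + count + (11 - 29)
val = 33 + 17 + count[val]
r = count + count
r = r + count
val = val % 10
handle(val)
count = count * (count * val)
emit(11)

val = 33 + 17 + count[val]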